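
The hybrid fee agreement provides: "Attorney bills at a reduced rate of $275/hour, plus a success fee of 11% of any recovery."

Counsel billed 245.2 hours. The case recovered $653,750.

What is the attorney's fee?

$139,342.50

Hourly: 245.2 × $275 = $67,430.00
Success fee: 11% of $653,750 = $71,912.50
Total: $67,430.00 + $71,912.50 = $139,342.50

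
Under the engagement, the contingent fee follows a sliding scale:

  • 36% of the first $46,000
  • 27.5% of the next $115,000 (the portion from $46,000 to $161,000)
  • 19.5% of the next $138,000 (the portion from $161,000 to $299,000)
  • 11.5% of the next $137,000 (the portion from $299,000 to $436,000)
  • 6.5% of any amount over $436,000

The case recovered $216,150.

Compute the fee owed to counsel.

First $46,000 at 36% = $16,560.00
Next $115,000 at 27.5% = $31,625.00
Remaining $55,150 at 19.5% = $10,754.25
Fee: $16,560.00 + $31,625.00 + $10,754.25 = $58,939.25

$58,939.25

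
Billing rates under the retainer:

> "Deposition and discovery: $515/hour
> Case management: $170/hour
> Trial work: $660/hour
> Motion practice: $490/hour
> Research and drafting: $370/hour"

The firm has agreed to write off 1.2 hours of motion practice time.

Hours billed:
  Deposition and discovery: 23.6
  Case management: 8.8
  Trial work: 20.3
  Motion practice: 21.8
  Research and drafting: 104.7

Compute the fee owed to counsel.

Deposition and discovery: 23.6 × $515 = $12,154.00
Case management: 8.8 × $170 = $1,496.00
Trial work: 20.3 × $660 = $13,398.00
Motion practice: 21.8 × $490 = $10,682.00
Research and drafting: 104.7 × $370 = $38,739.00
Subtotal: $76,469.00
Write-off: 1.2 × $490 = $588.00
Total: $76,469.00 − $588.00 = $75,881.00

$75,881.00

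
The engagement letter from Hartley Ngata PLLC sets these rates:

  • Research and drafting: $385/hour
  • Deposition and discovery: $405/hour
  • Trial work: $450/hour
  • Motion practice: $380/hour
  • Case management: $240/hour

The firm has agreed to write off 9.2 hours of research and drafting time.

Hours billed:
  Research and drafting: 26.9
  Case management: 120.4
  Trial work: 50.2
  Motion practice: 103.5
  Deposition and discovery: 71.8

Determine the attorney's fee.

Research and drafting: 26.9 × $385 = $10,356.50
Deposition and discovery: 71.8 × $405 = $29,079.00
Trial work: 50.2 × $450 = $22,590.00
Motion practice: 103.5 × $380 = $39,330.00
Case management: 120.4 × $240 = $28,896.00
Subtotal: $130,251.50
Write-off: 9.2 × $385 = $3,542.00
Total: $130,251.50 − $3,542.00 = $126,709.50

$126,709.50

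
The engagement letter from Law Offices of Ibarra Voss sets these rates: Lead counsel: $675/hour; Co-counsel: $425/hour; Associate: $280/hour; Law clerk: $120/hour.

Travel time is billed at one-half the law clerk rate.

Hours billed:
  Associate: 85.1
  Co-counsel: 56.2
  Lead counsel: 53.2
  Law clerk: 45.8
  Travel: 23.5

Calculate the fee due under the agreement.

Lead counsel: 53.2 × $675 = $35,910.00
Co-counsel: 56.2 × $425 = $23,885.00
Associate: 85.1 × $280 = $23,828.00
Law clerk: 45.8 × $120 = $5,496.00
Subtotal: $35,910.00 + $23,885.00 + $23,828.00 + $5,496.00 = $89,119.00
Travel: 23.5 × ($120 ÷ 2) = 23.5 × $60.00 = $1,410.00
Total: $89,119.00 + $1,410.00 = $90,529.00

$90,529.00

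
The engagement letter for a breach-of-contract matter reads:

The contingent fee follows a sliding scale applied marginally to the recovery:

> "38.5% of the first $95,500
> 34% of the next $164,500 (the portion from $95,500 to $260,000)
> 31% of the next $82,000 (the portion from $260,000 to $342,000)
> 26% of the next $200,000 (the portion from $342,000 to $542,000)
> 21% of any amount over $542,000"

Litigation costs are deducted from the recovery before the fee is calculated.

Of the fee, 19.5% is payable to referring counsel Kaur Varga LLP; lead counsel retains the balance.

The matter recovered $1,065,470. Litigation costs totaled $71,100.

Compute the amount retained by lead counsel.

Fee base (net of costs): $1,065,470 − $71,100 = $994,370
First $95,500 at 38.5% = $36,767.50
Next $164,500 at 34% = $55,930.00
Next $82,000 at 31% = $25,420.00
Next $200,000 at 26% = $52,000.00
Remaining $452,370 at 21% = $94,997.70
Fee: $36,767.50 + $55,930.00 + $25,420.00 + $52,000.00 + $94,997.70 = $265,115.20
Referral share: 19.5% of $265,115.20 = $51,697.46; lead counsel retains $265,115.20 − $51,697.46 = $213,417.74.

$213,417.74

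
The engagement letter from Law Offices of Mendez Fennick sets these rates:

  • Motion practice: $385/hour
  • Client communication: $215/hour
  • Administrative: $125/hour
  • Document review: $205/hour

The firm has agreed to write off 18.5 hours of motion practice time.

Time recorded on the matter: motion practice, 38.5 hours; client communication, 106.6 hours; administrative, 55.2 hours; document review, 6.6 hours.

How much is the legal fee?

Motion practice: 38.5 × $385 = $14,822.50
Client communication: 106.6 × $215 = $22,919.00
Administrative: 55.2 × $125 = $6,900.00
Document review: 6.6 × $205 = $1,353.00
Subtotal: $45,994.50
Write-off: 18.5 × $385 = $7,122.50
Total: $45,994.50 − $7,122.50 = $38,872.00

$38,872.00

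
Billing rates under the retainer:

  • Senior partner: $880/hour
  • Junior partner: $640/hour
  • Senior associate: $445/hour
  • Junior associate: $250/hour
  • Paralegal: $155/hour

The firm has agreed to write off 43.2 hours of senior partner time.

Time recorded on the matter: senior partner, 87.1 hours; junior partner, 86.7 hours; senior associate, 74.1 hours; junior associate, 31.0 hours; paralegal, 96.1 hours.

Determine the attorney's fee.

Senior partner: 87.1 × $880 = $76,648.00
Junior partner: 86.7 × $640 = $55,488.00
Senior associate: 74.1 × $445 = $32,974.50
Junior associate: 31.0 × $250 = $7,750.00
Paralegal: 96.1 × $155 = $14,895.50
Subtotal: $187,756.00
Write-off: 43.2 × $880 = $38,016.00
Total: $187,756.00 − $38,016.00 = $149,740.00

$149,740.00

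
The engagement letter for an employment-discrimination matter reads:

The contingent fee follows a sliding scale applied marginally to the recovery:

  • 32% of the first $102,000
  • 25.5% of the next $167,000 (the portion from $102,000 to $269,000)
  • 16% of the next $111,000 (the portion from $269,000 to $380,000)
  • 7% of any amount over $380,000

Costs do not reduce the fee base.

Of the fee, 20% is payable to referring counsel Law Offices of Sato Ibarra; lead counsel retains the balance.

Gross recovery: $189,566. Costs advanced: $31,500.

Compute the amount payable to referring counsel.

Fee base is the gross recovery, $189,566; costs are reimbursed separately.
First $102,000 at 32% = $32,640.00
Remaining $87,566 at 25.5% = $22,329.33
Fee: $32,640.00 + $22,329.33 = $54,969.33
Referral share: 20% of $54,969.33 = $10,993.87; lead counsel retains $54,969.33 − $10,993.87 = $43,975.46.

$10,993.87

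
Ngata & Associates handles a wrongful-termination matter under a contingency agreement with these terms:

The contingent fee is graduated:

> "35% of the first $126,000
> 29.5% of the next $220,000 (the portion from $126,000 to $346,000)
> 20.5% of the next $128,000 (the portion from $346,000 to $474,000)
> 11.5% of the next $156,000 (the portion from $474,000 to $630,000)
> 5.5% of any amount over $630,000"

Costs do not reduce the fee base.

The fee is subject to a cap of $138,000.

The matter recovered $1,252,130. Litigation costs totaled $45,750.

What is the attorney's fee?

Fee base is the gross recovery, $1,252,130; costs are reimbursed separately.
First $126,000 at 35% = $44,100.00
Next $220,000 at 29.5% = $64,900.00
Next $128,000 at 20.5% = $26,240.00
Next $156,000 at 11.5% = $17,940.00
Remaining $622,130 at 5.5% = $34,217.15
Fee: $44,100.00 + $64,900.00 + $26,240.00 + $17,940.00 + $34,217.15 = $187,397.15
$187,397.15 exceeds the $138,000 cap, so the fee is capped at $138,000.00.

$138,000.00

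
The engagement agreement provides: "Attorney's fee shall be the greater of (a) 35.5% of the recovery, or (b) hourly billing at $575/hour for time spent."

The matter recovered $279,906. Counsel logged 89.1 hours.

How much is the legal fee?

$99,366.63

(a) 35.5% of $279,906 = $99,366.63
(b) 89.1 × $575 = $51,232.50
The greater is (a): $99,366.63.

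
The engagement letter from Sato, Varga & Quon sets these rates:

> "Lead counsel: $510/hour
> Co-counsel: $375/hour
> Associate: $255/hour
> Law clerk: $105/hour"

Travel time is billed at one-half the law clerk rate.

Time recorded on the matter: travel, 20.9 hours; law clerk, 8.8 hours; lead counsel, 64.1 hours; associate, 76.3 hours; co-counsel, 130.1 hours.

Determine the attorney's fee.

Lead counsel: 64.1 × $510 = $32,691.00
Co-counsel: 130.1 × $375 = $48,787.50
Associate: 76.3 × $255 = $19,456.50
Law clerk: 8.8 × $105 = $924.00
Subtotal: $32,691.00 + $48,787.50 + $19,456.50 + $924.00 = $101,859.00
Travel: 20.9 × ($105 ÷ 2) = 20.9 × $52.50 = $1,097.25
Total: $101,859.00 + $1,097.25 = $102,956.25

$102,956.25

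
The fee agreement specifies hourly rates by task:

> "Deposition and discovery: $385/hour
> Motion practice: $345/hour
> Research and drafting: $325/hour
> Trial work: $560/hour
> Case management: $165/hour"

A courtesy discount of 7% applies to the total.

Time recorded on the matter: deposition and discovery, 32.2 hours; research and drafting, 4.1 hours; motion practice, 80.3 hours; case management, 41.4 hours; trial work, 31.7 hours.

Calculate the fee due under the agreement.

Deposition and discovery: 32.2 × $385 = $12,397.00
Motion practice: 80.3 × $345 = $27,703.50
Research and drafting: 4.1 × $325 = $1,332.50
Trial work: 31.7 × $560 = $17,752.00
Case management: 41.4 × $165 = $6,831.00
Subtotal: $66,016.00
Less 7% discount: −$4,621.12
Total: $66,016.00 − $4,621.12 = $61,394.88

$61,394.88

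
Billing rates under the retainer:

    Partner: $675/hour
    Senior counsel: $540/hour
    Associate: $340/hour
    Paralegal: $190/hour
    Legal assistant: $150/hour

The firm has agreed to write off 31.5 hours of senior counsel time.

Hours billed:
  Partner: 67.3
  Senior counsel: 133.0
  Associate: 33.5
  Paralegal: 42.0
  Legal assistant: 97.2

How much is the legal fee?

$134,187.50

Partner: 67.3 × $675 = $45,427.50
Senior counsel: 133.0 × $540 = $71,820.00
Associate: 33.5 × $340 = $11,390.00
Paralegal: 42.0 × $190 = $7,980.00
Legal assistant: 97.2 × $150 = $14,580.00
Subtotal: $151,197.50
Write-off: 31.5 × $540 = $17,010.00
Total: $151,197.50 − $17,010.00 = $134,187.50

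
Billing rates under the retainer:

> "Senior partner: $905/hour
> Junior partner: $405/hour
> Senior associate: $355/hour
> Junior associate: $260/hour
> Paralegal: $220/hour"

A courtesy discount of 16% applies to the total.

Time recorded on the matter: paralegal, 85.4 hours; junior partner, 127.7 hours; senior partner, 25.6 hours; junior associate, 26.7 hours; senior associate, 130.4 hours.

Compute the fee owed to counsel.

Senior partner: 25.6 × $905 = $23,168.00
Junior partner: 127.7 × $405 = $51,718.50
Senior associate: 130.4 × $355 = $46,292.00
Junior associate: 26.7 × $260 = $6,942.00
Paralegal: 85.4 × $220 = $18,788.00
Subtotal: $146,908.50
Less 16% discount: −$23,505.36
Total: $146,908.50 − $23,505.36 = $123,403.14

$123,403.14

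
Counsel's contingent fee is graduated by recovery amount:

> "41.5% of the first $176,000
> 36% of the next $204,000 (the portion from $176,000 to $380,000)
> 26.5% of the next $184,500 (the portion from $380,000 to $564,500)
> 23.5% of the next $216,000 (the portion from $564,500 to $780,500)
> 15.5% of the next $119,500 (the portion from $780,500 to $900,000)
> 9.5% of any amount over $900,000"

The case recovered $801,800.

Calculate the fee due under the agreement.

$249,434.00

First $176,000 at 41.5% = $73,040.00
Next $204,000 at 36% = $73,440.00
Next $184,500 at 26.5% = $48,892.50
Next $216,000 at 23.5% = $50,760.00
Remaining $21,300 at 15.5% = $3,301.50
Fee: $73,040.00 + $73,440.00 + $48,892.50 + $50,760.00 + $3,301.50 = $249,434.00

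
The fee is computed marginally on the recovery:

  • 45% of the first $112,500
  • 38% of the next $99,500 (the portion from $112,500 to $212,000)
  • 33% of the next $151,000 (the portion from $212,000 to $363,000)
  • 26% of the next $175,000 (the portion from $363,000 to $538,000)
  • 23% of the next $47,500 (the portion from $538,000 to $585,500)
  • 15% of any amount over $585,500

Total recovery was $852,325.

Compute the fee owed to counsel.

$234,713.75

First $112,500 at 45% = $50,625.00
Next $99,500 at 38% = $37,810.00
Next $151,000 at 33% = $49,830.00
Next $175,000 at 26% = $45,500.00
Next $47,500 at 23% = $10,925.00
Remaining $266,825 at 15% = $40,023.75
Fee: $50,625.00 + $37,810.00 + $49,830.00 + $45,500.00 + $10,925.00 + $40,023.75 = $234,713.75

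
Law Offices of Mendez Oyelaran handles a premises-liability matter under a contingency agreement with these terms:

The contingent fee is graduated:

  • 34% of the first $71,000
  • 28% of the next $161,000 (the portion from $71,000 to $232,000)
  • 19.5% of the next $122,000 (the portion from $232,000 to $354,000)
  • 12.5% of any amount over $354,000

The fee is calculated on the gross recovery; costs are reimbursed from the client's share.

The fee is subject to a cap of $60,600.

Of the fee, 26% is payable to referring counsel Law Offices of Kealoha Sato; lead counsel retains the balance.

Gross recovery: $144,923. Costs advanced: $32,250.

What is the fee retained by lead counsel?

Fee base is the gross recovery, $144,923; costs are reimbursed separately.
First $71,000 at 34% = $24,140.00
Remaining $73,923 at 28% = $20,698.44
Fee: $24,140.00 + $20,698.44 = $44,838.44
$44,838.44 is under the $60,600 cap.
Referral share: 26% of $44,838.44 = $11,657.99; lead counsel retains $44,838.44 − $11,657.99 = $33,180.45.

$33,180.45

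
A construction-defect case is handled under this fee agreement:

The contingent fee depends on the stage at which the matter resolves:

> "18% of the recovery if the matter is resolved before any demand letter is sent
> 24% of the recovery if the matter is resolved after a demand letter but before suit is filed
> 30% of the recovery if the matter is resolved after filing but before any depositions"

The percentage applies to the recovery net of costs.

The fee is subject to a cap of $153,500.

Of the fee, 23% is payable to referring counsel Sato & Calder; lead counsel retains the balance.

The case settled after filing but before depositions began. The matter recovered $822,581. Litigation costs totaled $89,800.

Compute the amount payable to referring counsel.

$35,305.00

Fee base (net of costs): $822,581 − $89,800 = $732,781
The matter settled after filing but before depositions began, so the 30% rate applies.
$732,781 × 30% = $219,834.30
$219,834.30 exceeds the $153,500 cap, so the fee is capped at $153,500.00.
Referral share: 23% of $153,500.00 = $35,305.00; lead counsel retains $153,500.00 − $35,305.00 = $118,195.00.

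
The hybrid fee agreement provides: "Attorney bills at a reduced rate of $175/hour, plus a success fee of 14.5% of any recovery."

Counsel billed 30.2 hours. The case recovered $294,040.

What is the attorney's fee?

Hourly: 30.2 × $175 = $5,285.00
Success fee: 14.5% of $294,040 = $42,635.80
Total: $5,285.00 + $42,635.80 = $47,920.80

$47,920.80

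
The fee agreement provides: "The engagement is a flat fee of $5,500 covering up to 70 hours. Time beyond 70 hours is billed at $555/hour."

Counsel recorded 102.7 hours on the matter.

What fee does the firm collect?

Flat fee: $5,500.00
Excess hours: 102.7 − 70 = 32.7
Overrun: 32.7 × $555 = $18,148.50
Total: $5,500.00 + $18,148.50 = $23,648.50

$23,648.50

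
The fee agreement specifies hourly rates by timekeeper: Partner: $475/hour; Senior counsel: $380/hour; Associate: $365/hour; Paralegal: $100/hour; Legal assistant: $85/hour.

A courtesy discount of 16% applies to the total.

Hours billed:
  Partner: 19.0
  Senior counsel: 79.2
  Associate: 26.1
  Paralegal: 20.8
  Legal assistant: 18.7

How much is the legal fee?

$43,946.28

Partner: 19.0 × $475 = $9,025.00
Senior counsel: 79.2 × $380 = $30,096.00
Associate: 26.1 × $365 = $9,526.50
Paralegal: 20.8 × $100 = $2,080.00
Legal assistant: 18.7 × $85 = $1,589.50
Subtotal: $52,317.00
Less 16% discount: −$8,370.72
Total: $52,317.00 − $8,370.72 = $43,946.28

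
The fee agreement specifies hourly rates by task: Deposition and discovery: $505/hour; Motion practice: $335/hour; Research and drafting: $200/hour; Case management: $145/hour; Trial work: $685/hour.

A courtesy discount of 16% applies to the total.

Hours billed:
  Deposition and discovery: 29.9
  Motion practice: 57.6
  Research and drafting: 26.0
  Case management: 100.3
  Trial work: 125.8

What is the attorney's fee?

$117,862.08

Deposition and discovery: 29.9 × $505 = $15,099.50
Motion practice: 57.6 × $335 = $19,296.00
Research and drafting: 26.0 × $200 = $5,200.00
Case management: 100.3 × $145 = $14,543.50
Trial work: 125.8 × $685 = $86,173.00
Subtotal: $140,312.00
Less 16% discount: −$22,449.92
Total: $140,312.00 − $22,449.92 = $117,862.08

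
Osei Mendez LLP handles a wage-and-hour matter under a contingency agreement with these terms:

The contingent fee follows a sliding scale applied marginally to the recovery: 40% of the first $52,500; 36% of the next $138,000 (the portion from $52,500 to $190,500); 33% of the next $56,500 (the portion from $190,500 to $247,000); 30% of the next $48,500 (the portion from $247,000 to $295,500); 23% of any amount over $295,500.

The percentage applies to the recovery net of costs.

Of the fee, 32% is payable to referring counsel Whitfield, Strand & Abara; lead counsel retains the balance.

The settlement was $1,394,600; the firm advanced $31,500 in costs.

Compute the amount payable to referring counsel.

Fee base (net of costs): $1,394,600 − $31,500 = $1,363,100
First $52,500 at 40% = $21,000.00
Next $138,000 at 36% = $49,680.00
Next $56,500 at 33% = $18,645.00
Next $48,500 at 30% = $14,550.00
Remaining $1,067,600 at 23% = $245,548.00
Fee: $21,000.00 + $49,680.00 + $18,645.00 + $14,550.00 + $245,548.00 = $349,423.00
Referral share: 32% of $349,423.00 = $111,815.36; lead counsel retains $349,423.00 − $111,815.36 = $237,607.64.

$111,815.36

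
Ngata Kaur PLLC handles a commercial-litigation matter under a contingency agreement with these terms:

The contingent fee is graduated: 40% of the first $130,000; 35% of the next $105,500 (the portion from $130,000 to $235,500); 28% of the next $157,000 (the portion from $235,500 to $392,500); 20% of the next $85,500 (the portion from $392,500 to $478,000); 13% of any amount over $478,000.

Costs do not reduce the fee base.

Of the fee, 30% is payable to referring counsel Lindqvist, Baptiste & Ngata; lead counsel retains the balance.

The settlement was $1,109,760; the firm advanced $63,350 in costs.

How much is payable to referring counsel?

Fee base is the gross recovery, $1,109,760; costs are reimbursed separately.
First $130,000 at 40% = $52,000.00
Next $105,500 at 35% = $36,925.00
Next $157,000 at 28% = $43,960.00
Next $85,500 at 20% = $17,100.00
Remaining $631,760 at 13% = $82,128.80
Fee: $52,000.00 + $36,925.00 + $43,960.00 + $17,100.00 + $82,128.80 = $232,113.80
Referral share: 30% of $232,113.80 = $69,634.14; lead counsel retains $232,113.80 − $69,634.14 = $162,479.66.

$69,634.14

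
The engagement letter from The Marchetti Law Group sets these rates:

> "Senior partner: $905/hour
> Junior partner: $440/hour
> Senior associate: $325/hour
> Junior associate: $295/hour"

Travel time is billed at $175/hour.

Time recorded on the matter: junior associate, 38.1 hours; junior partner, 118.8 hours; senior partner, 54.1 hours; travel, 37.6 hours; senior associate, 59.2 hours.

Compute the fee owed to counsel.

$138,292.00

Senior partner: 54.1 × $905 = $48,960.50
Junior partner: 118.8 × $440 = $52,272.00
Senior associate: 59.2 × $325 = $19,240.00
Junior associate: 38.1 × $295 = $11,239.50
Subtotal: $48,960.50 + $52,272.00 + $19,240.00 + $11,239.50 = $131,712.00
Travel: 37.6 × $175 = $6,580.00
Total: $131,712.00 + $6,580.00 = $138,292.00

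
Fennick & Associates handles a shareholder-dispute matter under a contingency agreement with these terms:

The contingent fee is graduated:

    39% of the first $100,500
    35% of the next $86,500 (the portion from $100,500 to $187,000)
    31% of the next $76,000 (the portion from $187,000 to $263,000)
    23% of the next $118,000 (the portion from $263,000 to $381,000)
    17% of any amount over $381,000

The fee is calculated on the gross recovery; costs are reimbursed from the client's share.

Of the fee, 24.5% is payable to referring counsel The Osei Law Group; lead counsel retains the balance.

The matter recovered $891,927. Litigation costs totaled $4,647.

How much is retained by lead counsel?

$156,305.83

Fee base is the gross recovery, $891,927; costs are reimbursed separately.
First $100,500 at 39% = $39,195.00
Next $86,500 at 35% = $30,275.00
Next $76,000 at 31% = $23,560.00
Next $118,000 at 23% = $27,140.00
Remaining $510,927 at 17% = $86,857.59
Fee: $39,195.00 + $30,275.00 + $23,560.00 + $27,140.00 + $86,857.59 = $207,027.59
Referral share: 24.5% of $207,027.59 = $50,721.76; lead counsel retains $207,027.59 − $50,721.76 = $156,305.83.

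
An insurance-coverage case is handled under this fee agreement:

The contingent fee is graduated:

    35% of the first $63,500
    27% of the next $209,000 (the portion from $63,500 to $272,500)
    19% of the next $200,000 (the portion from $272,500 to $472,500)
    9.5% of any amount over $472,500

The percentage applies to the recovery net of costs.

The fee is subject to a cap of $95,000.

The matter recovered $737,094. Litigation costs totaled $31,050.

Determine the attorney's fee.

Fee base (net of costs): $737,094 − $31,050 = $706,044
First $63,500 at 35% = $22,225.00
Next $209,000 at 27% = $56,430.00
Next $200,000 at 19% = $38,000.00
Remaining $233,544 at 9.5% = $22,186.68
Fee: $22,225.00 + $56,430.00 + $38,000.00 + $22,186.68 = $138,841.68
$138,841.68 exceeds the $95,000 cap, so the fee is capped at $95,000.00.

$95,000.00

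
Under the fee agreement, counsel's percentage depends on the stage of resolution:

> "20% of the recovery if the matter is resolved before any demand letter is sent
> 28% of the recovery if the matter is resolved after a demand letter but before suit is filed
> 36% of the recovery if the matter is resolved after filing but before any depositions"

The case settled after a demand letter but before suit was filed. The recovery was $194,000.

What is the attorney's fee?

The matter settled after a demand letter but before suit was filed, so the 28% rate applies.
$194,000 × 28% = $54,320.00

$54,320.00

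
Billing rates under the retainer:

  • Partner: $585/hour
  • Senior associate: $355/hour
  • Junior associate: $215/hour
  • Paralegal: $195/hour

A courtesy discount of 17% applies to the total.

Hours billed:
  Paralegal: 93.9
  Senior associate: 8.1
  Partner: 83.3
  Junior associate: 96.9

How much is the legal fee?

$75,322.50

Partner: 83.3 × $585 = $48,730.50
Senior associate: 8.1 × $355 = $2,875.50
Junior associate: 96.9 × $215 = $20,833.50
Paralegal: 93.9 × $195 = $18,310.50
Subtotal: $90,750.00
Less 17% discount: −$15,427.50
Total: $90,750.00 − $15,427.50 = $75,322.50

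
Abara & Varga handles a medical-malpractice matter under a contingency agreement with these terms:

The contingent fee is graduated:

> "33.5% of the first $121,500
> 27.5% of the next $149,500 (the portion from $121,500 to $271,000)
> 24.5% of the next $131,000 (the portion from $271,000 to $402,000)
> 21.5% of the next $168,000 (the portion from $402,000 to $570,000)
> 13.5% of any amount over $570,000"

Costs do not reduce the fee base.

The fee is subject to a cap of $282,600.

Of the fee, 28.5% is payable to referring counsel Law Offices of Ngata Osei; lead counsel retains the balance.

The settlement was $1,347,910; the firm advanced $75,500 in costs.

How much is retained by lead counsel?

$182,359.21

Fee base is the gross recovery, $1,347,910; costs are reimbursed separately.
First $121,500 at 33.5% = $40,702.50
Next $149,500 at 27.5% = $41,112.50
Next $131,000 at 24.5% = $32,095.00
Next $168,000 at 21.5% = $36,120.00
Remaining $777,910 at 13.5% = $105,017.85
Fee: $40,702.50 + $41,112.50 + $32,095.00 + $36,120.00 + $105,017.85 = $255,047.85
$255,047.85 is under the $282,600 cap.
Referral share: 28.5% of $255,047.85 = $72,688.64; lead counsel retains $255,047.85 − $72,688.64 = $182,359.21.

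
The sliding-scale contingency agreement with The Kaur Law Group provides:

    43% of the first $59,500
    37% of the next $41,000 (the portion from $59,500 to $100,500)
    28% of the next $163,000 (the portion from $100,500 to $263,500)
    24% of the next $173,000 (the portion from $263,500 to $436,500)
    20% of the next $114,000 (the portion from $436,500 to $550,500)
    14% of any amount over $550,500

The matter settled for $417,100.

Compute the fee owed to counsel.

First $59,500 at 43% = $25,585.00
Next $41,000 at 37% = $15,170.00
Next $163,000 at 28% = $45,640.00
Remaining $153,600 at 24% = $36,864.00
Fee: $25,585.00 + $15,170.00 + $45,640.00 + $36,864.00 = $123,259.00

$123,259.00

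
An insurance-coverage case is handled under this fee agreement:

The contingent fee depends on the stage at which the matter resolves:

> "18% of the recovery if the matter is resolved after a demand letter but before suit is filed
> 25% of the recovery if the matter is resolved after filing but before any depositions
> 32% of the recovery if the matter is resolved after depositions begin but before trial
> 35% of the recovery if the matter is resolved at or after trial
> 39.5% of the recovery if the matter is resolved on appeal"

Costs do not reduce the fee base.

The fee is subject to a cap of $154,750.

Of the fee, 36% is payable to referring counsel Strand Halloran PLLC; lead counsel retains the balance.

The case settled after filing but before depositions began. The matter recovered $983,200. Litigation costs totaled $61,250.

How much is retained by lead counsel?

Fee base is the gross recovery, $983,200; costs are reimbursed separately.
The matter settled after filing but before depositions began, so the 25% rate applies.
$983,200 × 25% = $245,800.00
$245,800.00 exceeds the $154,750 cap, so the fee is capped at $154,750.00.
Referral share: 36% of $154,750.00 = $55,710.00; lead counsel retains $154,750.00 − $55,710.00 = $99,040.00.

$99,040.00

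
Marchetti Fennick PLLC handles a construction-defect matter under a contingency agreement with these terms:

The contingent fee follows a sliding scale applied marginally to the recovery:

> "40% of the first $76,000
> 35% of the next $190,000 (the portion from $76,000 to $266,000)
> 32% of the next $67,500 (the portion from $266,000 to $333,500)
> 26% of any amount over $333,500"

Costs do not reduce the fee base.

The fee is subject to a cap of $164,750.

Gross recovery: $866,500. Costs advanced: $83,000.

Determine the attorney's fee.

$164,750.00

Fee base is the gross recovery, $866,500; costs are reimbursed separately.
First $76,000 at 40% = $30,400.00
Next $190,000 at 35% = $66,500.00
Next $67,500 at 32% = $21,600.00
Remaining $533,000 at 26% = $138,580.00
Fee: $30,400.00 + $66,500.00 + $21,600.00 + $138,580.00 = $257,080.00
$257,080.00 exceeds the $164,750 cap, so the fee is capped at $164,750.00.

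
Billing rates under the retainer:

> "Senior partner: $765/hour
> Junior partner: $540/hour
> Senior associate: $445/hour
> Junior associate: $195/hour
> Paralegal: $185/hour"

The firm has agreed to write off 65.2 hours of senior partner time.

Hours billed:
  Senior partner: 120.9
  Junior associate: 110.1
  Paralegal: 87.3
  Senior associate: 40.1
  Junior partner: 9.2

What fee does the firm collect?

Senior partner: 120.9 × $765 = $92,488.50
Junior partner: 9.2 × $540 = $4,968.00
Senior associate: 40.1 × $445 = $17,844.50
Junior associate: 110.1 × $195 = $21,469.50
Paralegal: 87.3 × $185 = $16,150.50
Subtotal: $152,921.00
Write-off: 65.2 × $765 = $49,878.00
Total: $152,921.00 − $49,878.00 = $103,043.00

$103,043.00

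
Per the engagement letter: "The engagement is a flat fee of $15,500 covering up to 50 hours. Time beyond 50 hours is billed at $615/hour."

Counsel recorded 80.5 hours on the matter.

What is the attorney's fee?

$34,257.50

Flat fee: $15,500.00
Excess hours: 80.5 − 50 = 30.5
Overrun: 30.5 × $615 = $18,757.50
Total: $15,500.00 + $18,757.50 = $34,257.50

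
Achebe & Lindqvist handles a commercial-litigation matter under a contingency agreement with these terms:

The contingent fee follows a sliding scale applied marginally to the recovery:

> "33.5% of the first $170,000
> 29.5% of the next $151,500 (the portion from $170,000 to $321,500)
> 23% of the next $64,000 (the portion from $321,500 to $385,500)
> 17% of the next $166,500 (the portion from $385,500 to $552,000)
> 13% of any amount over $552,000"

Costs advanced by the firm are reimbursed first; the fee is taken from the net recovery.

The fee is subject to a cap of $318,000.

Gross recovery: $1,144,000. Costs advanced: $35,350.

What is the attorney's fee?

Fee base (net of costs): $1,144,000 − $35,350 = $1,108,650
First $170,000 at 33.5% = $56,950.00
Next $151,500 at 29.5% = $44,692.50
Next $64,000 at 23% = $14,720.00
Next $166,500 at 17% = $28,305.00
Remaining $556,650 at 13% = $72,364.50
Fee: $56,950.00 + $44,692.50 + $14,720.00 + $28,305.00 + $72,364.50 = $217,032.00
$217,032.00 is under the $318,000 cap.

$217,032.00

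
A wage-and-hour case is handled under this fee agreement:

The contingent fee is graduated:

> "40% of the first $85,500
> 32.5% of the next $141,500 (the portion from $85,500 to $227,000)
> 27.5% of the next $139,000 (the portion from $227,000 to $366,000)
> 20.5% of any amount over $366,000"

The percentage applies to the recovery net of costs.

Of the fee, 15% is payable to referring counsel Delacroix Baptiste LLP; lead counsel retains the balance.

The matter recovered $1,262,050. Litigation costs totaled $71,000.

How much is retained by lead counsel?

$244,415.59

Fee base (net of costs): $1,262,050 − $71,000 = $1,191,050
First $85,500 at 40% = $34,200.00
Next $141,500 at 32.5% = $45,987.50
Next $139,000 at 27.5% = $38,225.00
Remaining $825,050 at 20.5% = $169,135.25
Fee: $34,200.00 + $45,987.50 + $38,225.00 + $169,135.25 = $287,547.75
Referral share: 15% of $287,547.75 = $43,132.16; lead counsel retains $287,547.75 − $43,132.16 = $244,415.59.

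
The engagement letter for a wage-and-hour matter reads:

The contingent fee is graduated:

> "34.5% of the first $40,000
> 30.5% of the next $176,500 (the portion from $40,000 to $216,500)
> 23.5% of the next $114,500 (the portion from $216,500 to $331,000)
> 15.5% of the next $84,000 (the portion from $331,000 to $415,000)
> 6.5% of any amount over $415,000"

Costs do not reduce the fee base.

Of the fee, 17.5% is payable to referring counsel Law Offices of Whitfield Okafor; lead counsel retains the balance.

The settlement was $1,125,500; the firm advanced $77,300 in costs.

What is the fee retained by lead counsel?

Fee base is the gross recovery, $1,125,500; costs are reimbursed separately.
First $40,000 at 34.5% = $13,800.00
Next $176,500 at 30.5% = $53,832.50
Next $114,500 at 23.5% = $26,907.50
Next $84,000 at 15.5% = $13,020.00
Remaining $710,500 at 6.5% = $46,182.50
Fee: $13,800.00 + $53,832.50 + $26,907.50 + $13,020.00 + $46,182.50 = $153,742.50
Referral share: 17.5% of $153,742.50 = $26,904.94; lead counsel retains $153,742.50 − $26,904.94 = $126,837.56.

$126,837.56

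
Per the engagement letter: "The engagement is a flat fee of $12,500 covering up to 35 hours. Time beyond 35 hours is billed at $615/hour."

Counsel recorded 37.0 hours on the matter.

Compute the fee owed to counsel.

Flat fee: $12,500.00
Excess hours: 37.0 − 35 = 2.0
Overrun: 2.0 × $615 = $1,230.00
Total: $12,500.00 + $1,230.00 = $13,730.00

$13,730.00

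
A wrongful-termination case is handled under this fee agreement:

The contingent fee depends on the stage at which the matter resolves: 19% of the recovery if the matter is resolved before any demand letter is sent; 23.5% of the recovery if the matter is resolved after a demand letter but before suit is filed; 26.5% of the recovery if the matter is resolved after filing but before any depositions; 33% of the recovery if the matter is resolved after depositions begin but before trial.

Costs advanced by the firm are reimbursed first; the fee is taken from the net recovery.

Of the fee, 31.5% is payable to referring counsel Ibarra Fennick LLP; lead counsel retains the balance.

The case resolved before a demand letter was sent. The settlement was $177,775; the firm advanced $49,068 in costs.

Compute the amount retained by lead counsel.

$16,751.22

Fee base (net of costs): $177,775 − $49,068 = $128,707
The matter resolved before a demand letter was sent, so the 19% rate applies.
$128,707 × 19% = $24,454.33
Referral share: 31.5% of $24,454.33 = $7,703.11; lead counsel retains $24,454.33 − $7,703.11 = $16,751.22.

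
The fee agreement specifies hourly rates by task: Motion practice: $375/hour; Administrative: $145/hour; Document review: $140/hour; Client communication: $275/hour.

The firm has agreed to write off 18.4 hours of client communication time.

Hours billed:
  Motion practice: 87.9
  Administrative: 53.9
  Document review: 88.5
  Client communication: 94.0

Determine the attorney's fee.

$73,958.00

Motion practice: 87.9 × $375 = $32,962.50
Administrative: 53.9 × $145 = $7,815.50
Document review: 88.5 × $140 = $12,390.00
Client communication: 94.0 × $275 = $25,850.00
Subtotal: $79,018.00
Write-off: 18.4 × $275 = $5,060.00
Total: $79,018.00 − $5,060.00 = $73,958.00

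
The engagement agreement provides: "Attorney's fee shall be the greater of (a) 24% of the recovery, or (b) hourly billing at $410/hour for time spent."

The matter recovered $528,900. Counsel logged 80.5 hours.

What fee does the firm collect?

(a) 24% of $528,900 = $126,936.00
(b) 80.5 × $410 = $33,005.00
The greater is (a): $126,936.00.

$126,936.00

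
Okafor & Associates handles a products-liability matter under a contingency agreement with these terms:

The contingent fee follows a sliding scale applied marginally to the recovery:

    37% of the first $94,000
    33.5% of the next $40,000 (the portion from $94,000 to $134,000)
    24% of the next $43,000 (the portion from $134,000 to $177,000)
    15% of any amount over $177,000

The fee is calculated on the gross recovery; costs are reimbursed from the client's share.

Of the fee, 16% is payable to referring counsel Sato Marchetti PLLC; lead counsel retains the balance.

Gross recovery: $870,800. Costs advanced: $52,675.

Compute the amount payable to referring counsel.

$26,011.20

Fee base is the gross recovery, $870,800; costs are reimbursed separately.
First $94,000 at 37% = $34,780.00
Next $40,000 at 33.5% = $13,400.00
Next $43,000 at 24% = $10,320.00
Remaining $693,800 at 15% = $104,070.00
Fee: $34,780.00 + $13,400.00 + $10,320.00 + $104,070.00 = $162,570.00
Referral share: 16% of $162,570.00 = $26,011.20; lead counsel retains $162,570.00 − $26,011.20 = $136,558.80.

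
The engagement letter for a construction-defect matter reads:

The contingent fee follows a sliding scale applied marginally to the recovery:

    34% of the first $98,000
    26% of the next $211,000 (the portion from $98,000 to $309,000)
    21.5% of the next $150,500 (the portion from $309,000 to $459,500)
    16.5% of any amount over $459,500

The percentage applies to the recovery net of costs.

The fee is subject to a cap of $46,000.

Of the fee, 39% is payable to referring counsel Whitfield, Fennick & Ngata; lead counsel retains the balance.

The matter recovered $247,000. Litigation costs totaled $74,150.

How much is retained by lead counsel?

$28,060.00

Fee base (net of costs): $247,000 − $74,150 = $172,850
First $98,000 at 34% = $33,320.00
Remaining $74,850 at 26% = $19,461.00
Fee: $33,320.00 + $19,461.00 = $52,781.00
$52,781.00 exceeds the $46,000 cap, so the fee is capped at $46,000.00.
Referral share: 39% of $46,000.00 = $17,940.00; lead counsel retains $46,000.00 − $17,940.00 = $28,060.00.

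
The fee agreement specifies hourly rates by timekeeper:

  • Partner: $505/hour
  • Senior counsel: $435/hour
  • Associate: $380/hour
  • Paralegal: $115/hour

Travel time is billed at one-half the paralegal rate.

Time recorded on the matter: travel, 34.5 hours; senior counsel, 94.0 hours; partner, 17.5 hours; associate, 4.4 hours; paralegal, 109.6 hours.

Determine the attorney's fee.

Partner: 17.5 × $505 = $8,837.50
Senior counsel: 94.0 × $435 = $40,890.00
Associate: 4.4 × $380 = $1,672.00
Paralegal: 109.6 × $115 = $12,604.00
Subtotal: $8,837.50 + $40,890.00 + $1,672.00 + $12,604.00 = $64,003.50
Travel: 34.5 × ($115 ÷ 2) = 34.5 × $57.50 = $1,983.75
Total: $64,003.50 + $1,983.75 = $65,987.25

$65,987.25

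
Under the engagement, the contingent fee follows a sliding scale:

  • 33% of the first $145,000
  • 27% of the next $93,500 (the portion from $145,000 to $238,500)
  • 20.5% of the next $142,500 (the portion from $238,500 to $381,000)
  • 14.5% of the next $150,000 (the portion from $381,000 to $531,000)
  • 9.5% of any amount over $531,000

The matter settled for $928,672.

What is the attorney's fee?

First $145,000 at 33% = $47,850.00
Next $93,500 at 27% = $25,245.00
Next $142,500 at 20.5% = $29,212.50
Next $150,000 at 14.5% = $21,750.00
Remaining $397,672 at 9.5% = $37,778.84
Fee: $47,850.00 + $25,245.00 + $29,212.50 + $21,750.00 + $37,778.84 = $161,836.34

$161,836.34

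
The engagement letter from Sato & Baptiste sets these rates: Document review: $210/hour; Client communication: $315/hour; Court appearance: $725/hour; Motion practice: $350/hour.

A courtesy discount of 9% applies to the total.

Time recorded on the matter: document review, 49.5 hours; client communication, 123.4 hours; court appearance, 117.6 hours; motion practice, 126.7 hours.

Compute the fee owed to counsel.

$162,772.61

Document review: 49.5 × $210 = $10,395.00
Client communication: 123.4 × $315 = $38,871.00
Court appearance: 117.6 × $725 = $85,260.00
Motion practice: 126.7 × $350 = $44,345.00
Subtotal: $178,871.00
Less 9% discount: −$16,098.39
Total: $178,871.00 − $16,098.39 = $162,772.61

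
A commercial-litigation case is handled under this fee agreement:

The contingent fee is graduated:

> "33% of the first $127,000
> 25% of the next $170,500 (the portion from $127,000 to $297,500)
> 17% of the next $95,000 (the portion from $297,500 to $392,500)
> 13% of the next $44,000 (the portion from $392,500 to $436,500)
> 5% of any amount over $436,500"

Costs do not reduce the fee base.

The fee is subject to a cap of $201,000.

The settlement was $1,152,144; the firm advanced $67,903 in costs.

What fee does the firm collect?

Fee base is the gross recovery, $1,152,144; costs are reimbursed separately.
First $127,000 at 33% = $41,910.00
Next $170,500 at 25% = $42,625.00
Next $95,000 at 17% = $16,150.00
Next $44,000 at 13% = $5,720.00
Remaining $715,644 at 5% = $35,782.20
Fee: $41,910.00 + $42,625.00 + $16,150.00 + $5,720.00 + $35,782.20 = $142,187.20
$142,187.20 is under the $201,000 cap.

$142,187.20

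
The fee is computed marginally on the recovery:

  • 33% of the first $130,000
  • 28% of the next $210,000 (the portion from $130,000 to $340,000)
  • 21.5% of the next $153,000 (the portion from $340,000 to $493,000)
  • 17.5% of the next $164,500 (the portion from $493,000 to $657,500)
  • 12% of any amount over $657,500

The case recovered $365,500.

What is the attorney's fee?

$107,182.50

First $130,000 at 33% = $42,900.00
Next $210,000 at 28% = $58,800.00
Remaining $25,500 at 21.5% = $5,482.50
Fee: $42,900.00 + $58,800.00 + $5,482.50 = $107,182.50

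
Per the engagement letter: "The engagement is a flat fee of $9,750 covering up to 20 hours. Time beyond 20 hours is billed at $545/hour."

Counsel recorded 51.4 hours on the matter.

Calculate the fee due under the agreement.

Flat fee: $9,750.00
Excess hours: 51.4 − 20 = 31.4
Overrun: 31.4 × $545 = $17,113.00
Total: $9,750.00 + $17,113.00 = $26,863.00

$26,863.00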